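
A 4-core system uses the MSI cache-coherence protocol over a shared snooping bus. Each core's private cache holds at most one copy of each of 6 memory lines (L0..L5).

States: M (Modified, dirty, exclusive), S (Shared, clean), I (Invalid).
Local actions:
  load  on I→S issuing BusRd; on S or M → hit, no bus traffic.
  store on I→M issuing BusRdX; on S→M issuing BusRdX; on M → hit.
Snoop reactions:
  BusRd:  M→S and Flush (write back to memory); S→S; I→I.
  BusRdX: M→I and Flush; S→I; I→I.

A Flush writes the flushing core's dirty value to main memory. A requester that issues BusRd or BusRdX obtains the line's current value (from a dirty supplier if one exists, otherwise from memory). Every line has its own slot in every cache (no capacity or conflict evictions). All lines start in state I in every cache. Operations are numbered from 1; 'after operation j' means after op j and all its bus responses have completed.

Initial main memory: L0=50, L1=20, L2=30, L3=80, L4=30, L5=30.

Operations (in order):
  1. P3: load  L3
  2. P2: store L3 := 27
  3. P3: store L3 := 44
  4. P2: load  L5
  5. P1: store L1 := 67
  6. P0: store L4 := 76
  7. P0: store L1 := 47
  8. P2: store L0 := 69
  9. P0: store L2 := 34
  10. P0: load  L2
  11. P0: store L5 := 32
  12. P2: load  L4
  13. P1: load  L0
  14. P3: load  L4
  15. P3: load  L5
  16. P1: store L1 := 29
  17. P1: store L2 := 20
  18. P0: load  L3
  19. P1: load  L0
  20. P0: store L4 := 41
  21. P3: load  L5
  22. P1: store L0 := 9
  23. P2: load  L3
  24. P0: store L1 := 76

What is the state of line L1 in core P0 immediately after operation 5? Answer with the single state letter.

[1] P3: load  L3 | P0:I, P1:I, P2:I, P3:S(80) | bus: BusRd
[2] P2: store L3 := 27 | P0:I, P1:I, P2:M(27), P3:I | bus: BusRdX
[3] P3: store L3 := 44 | P0:I, P1:I, P2:I, P3:M(44) | bus: BusRdX,Flush
[4] P2: load  L5 | P0:I, P1:I, P2:S(30), P3:I | bus: BusRd
[5] P1: store L1 := 67 | P0:I, P1:M(67), P2:I, P3:I | bus: BusRdX
[6] P0: store L4 := 76 | P0:M(76), P1:I, P2:I, P3:I | bus: BusRdX
[7] P0: store L1 := 47 | P0:M(47), P1:I, P2:I, P3:I | bus: BusRdX,Flush
[8] P2: store L0 := 69 | P0:I, P1:I, P2:M(69), P3:I | bus: BusRdX
[9] P0: store L2 := 34 | P0:M(34), P1:I, P2:I, P3:I | bus: BusRdX
[10] P0: load  L2 | P0:M(34), P1:I, P2:I, P3:I | bus: none
[11] P0: store L5 := 32 | P0:M(32), P1:I, P2:I, P3:I | bus: BusRdX
[12] P2: load  L4 | P0:S(76), P1:I, P2:S(76), P3:I | bus: BusRd,Flush
[13] P1: load  L0 | P0:I, P1:S(69), P2:S(69), P3:I | bus: BusRd,Flush
[14] P3: load  L4 | P0:S(76), P1:I, P2:S(76), P3:S(76) | bus: BusRd
[15] P3: load  L5 | P0:S(32), P1:I, P2:I, P3:S(32) | bus: BusRd,Flush
[16] P1: store L1 := 29 | P0:I, P1:M(29), P2:I, P3:I | bus: BusRdX,Flush
[17] P1: store L2 := 20 | P0:I, P1:M(20), P2:I, P3:I | bus: BusRdX,Flush
[18] P0: load  L3 | P0:S(44), P1:I, P2:I, P3:S(44) | bus: BusRd,Flush
[19] P1: load  L0 | P0:I, P1:S(69), P2:S(69), P3:I | bus: none
[20] P0: store L4 := 41 | P0:M(41), P1:I, P2:I, P3:I | bus: BusRdX
[21] P3: load  L5 | P0:S(32), P1:I, P2:I, P3:S(32) | bus: none
[22] P1: store L0 := 9 | P0:I, P1:M(9), P2:I, P3:I | bus: BusRdX
[23] P2: load  L3 | P0:S(44), P1:I, P2:S(44), P3:S(44) | bus: BusRd
[24] P0: store L1 := 76 | P0:M(76), P1:I, P2:I, P3:I | bus: BusRdX,Flush

state = I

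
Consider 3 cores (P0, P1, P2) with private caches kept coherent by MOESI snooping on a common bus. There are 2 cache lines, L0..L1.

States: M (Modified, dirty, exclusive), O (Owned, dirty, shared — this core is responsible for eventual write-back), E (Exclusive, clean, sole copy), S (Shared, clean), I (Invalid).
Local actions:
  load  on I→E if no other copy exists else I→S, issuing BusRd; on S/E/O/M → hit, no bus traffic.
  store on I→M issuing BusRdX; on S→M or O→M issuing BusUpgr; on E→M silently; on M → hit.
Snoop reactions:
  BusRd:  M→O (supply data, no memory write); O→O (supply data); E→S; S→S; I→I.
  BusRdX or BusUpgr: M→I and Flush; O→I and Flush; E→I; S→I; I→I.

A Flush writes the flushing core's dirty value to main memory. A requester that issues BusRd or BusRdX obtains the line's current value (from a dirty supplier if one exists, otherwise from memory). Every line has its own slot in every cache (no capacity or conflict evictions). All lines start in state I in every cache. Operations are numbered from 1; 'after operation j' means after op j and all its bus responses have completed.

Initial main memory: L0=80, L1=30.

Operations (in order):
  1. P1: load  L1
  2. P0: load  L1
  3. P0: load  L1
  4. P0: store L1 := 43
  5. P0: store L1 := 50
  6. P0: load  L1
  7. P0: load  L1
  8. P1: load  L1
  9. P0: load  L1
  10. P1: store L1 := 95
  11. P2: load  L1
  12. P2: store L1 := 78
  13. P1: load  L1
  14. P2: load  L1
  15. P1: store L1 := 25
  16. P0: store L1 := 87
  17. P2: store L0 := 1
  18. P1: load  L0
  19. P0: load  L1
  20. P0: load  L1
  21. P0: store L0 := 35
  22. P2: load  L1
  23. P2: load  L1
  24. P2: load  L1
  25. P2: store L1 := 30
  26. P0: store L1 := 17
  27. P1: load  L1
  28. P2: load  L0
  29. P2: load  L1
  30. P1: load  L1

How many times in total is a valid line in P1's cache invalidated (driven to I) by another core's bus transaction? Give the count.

step 1: P1: load  L1  ⟶  IEI  (L1)  txn=BusRd  M[L1]=30
step 2: P0: load  L1  ⟶  SSI  (L1)  txn=BusRd  M[L1]=30
step 3: P0: load  L1  ⟶  SSI  (L1)  txn=∅  M[L1]=30
step 4: P0: store L1 := 43  ⟶  MII  (L1)  txn=BusUpgr  M[L1]=30
step 5: P0: store L1 := 50  ⟶  MII  (L1)  txn=∅  M[L1]=30
step 6: P0: load  L1  ⟶  MII  (L1)  txn=∅  M[L1]=30
step 7: P0: load  L1  ⟶  MII  (L1)  txn=∅  M[L1]=30
step 8: P1: load  L1  ⟶  OSI  (L1)  txn=BusRd  M[L1]=30
step 9: P0: load  L1  ⟶  OSI  (L1)  txn=∅  M[L1]=30
step 10: P1: store L1 := 95  ⟶  IMI  (L1)  txn=BusUpgr+Flush  M[L1]=50
step 11: P2: load  L1  ⟶  IOS  (L1)  txn=BusRd  M[L1]=50
step 12: P2: store L1 := 78  ⟶  IIM  (L1)  txn=BusUpgr+Flush  M[L1]=95
step 13: P1: load  L1  ⟶  ISO  (L1)  txn=BusRd  M[L1]=95
step 14: P2: load  L1  ⟶  ISO  (L1)  txn=∅  M[L1]=95
step 15: P1: store L1 := 25  ⟶  IMI  (L1)  txn=BusUpgr+Flush  M[L1]=78
step 16: P0: store L1 := 87  ⟶  MII  (L1)  txn=BusRdX+Flush  M[L1]=25
step 17: P2: store L0 := 1  ⟶  IIM  (L0)  txn=BusRdX  M[L0]=80
step 18: P1: load  L0  ⟶  ISO  (L0)  txn=BusRd  M[L0]=80
step 19: P0: load  L1  ⟶  MII  (L1)  txn=∅  M[L1]=25
step 20: P0: load  L1  ⟶  MII  (L1)  txn=∅  M[L1]=25
step 21: P0: store L0 := 35  ⟶  MII  (L0)  txn=BusRdX+Flush  M[L0]=1
step 22: P2: load  L1  ⟶  OIS  (L1)  txn=BusRd  M[L1]=25
step 23: P2: load  L1  ⟶  OIS  (L1)  txn=∅  M[L1]=25
step 24: P2: load  L1  ⟶  OIS  (L1)  txn=∅  M[L1]=25
step 25: P2: store L1 := 30  ⟶  IIM  (L1)  txn=BusUpgr+Flush  M[L1]=87
step 26: P0: store L1 := 17  ⟶  MII  (L1)  txn=BusRdX+Flush  M[L1]=30
step 27: P1: load  L1  ⟶  OSI  (L1)  txn=BusRd  M[L1]=30
step 28: P2: load  L0  ⟶  OIS  (L0)  txn=BusRd  M[L0]=1
step 29: P2: load  L1  ⟶  OSS  (L1)  txn=BusRd  M[L1]=30
step 30: P1: load  L1  ⟶  OSS  (L1)  txn=∅  M[L1]=30

invalidations = 4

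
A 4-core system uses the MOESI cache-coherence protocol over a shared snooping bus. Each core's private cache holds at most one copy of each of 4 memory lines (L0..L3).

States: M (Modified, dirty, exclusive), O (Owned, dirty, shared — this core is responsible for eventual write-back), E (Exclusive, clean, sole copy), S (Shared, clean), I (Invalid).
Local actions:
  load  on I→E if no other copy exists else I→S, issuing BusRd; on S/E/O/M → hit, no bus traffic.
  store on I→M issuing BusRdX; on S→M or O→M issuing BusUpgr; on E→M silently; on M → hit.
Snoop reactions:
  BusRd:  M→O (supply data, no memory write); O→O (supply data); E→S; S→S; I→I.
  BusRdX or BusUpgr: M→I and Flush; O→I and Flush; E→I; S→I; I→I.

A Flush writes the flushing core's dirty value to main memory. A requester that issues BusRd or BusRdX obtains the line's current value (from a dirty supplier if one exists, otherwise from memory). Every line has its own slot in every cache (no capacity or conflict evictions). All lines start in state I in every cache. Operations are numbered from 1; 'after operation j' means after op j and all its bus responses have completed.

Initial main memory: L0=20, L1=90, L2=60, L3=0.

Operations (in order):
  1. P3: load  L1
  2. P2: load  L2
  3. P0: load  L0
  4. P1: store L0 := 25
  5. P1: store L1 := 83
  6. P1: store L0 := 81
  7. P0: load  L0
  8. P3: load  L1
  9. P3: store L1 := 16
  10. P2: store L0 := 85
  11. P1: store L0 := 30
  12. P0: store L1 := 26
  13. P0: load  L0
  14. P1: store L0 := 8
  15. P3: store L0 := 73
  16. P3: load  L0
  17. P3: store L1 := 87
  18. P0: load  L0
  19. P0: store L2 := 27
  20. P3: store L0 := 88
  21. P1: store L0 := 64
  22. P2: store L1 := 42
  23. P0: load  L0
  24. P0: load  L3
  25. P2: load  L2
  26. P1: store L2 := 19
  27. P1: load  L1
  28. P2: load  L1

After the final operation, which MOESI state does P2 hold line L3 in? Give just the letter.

state = I

  op1 P3: load  L1 → I/I/I/E on L1; bus BusRd; mem=90
  op2 P2: load  L2 → I/I/E/I on L2; bus BusRd; mem=60
  op3 P0: load  L0 → E/I/I/I on L0; bus BusRd; mem=20
  op4 P1: store L0 := 25 → I/M/I/I on L0; bus BusRdX; mem=20
  op5 P1: store L1 := 83 → I/M/I/I on L1; bus BusRdX; mem=90
  op6 P1: store L0 := 81 → I/M/I/I on L0; bus (none); mem=20
  op7 P0: load  L0 → S/O/I/I on L0; bus BusRd; mem=20
  op8 P3: load  L1 → I/O/I/S on L1; bus BusRd; mem=90
  op9 P3: store L1 := 16 → I/I/I/M on L1; bus BusUpgr Flush; mem=83
  op10 P2: store L0 := 85 → I/I/M/I on L0; bus BusRdX Flush; mem=81
  op11 P1: store L0 := 30 → I/M/I/I on L0; bus BusRdX Flush; mem=85
  op12 P0: store L1 := 26 → M/I/I/I on L1; bus BusRdX Flush; mem=16
  op13 P0: load  L0 → S/O/I/I on L0; bus BusRd; mem=85
  op14 P1: store L0 := 8 → I/M/I/I on L0; bus BusUpgr; mem=85
  op15 P3: store L0 := 73 → I/I/I/M on L0; bus BusRdX Flush; mem=8
  op16 P3: load  L0 → I/I/I/M on L0; bus (none); mem=8
  op17 P3: store L1 := 87 → I/I/I/M on L1; bus BusRdX Flush; mem=26
  op18 P0: load  L0 → S/I/I/O on L0; bus BusRd; mem=8
  op19 P0: store L2 := 27 → M/I/I/I on L2; bus BusRdX; mem=60
  op20 P3: store L0 := 88 → I/I/I/M on L0; bus BusUpgr; mem=8
  op21 P1: store L0 := 64 → I/M/I/I on L0; bus BusRdX Flush; mem=88
  op22 P2: store L1 := 42 → I/I/M/I on L1; bus BusRdX Flush; mem=87
  op23 P0: load  L0 → S/O/I/I on L0; bus BusRd; mem=88
  op24 P0: load  L3 → E/I/I/I on L3; bus BusRd; mem=0
  op25 P2: load  L2 → O/I/S/I on L2; bus BusRd; mem=60
  op26 P1: store L2 := 19 → I/M/I/I on L2; bus BusRdX Flush; mem=27
  op27 P1: load  L1 → I/S/O/I on L1; bus BusRd; mem=87
  op28 P2: load  L1 → I/S/O/I on L1; bus (none); mem=87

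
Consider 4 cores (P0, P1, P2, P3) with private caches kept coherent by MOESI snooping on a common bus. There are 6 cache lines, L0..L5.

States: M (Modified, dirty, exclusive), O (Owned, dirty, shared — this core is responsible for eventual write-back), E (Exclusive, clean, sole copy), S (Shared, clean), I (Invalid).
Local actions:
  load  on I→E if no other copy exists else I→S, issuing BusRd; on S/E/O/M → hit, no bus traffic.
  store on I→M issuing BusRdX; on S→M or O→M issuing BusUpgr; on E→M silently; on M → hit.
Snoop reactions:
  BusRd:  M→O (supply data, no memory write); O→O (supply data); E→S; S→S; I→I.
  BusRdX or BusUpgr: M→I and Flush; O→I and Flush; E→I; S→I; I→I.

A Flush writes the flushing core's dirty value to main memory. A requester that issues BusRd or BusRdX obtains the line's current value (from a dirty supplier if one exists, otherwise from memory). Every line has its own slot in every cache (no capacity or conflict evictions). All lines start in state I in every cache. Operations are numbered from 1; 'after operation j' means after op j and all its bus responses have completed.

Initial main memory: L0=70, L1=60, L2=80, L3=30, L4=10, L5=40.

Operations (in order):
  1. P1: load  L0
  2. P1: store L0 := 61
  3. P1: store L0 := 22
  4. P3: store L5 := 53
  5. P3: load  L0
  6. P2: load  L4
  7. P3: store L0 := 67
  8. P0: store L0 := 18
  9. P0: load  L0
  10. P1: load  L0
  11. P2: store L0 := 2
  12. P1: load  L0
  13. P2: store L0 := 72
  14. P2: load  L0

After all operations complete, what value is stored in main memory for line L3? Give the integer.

memory[L3] = 30

step 1: P1: load  L0  ⟶  IEII  (L0)  txn=BusRd  M[L0]=70
step 2: P1: store L0 := 61  ⟶  IMII  (L0)  txn=∅  M[L0]=70
step 3: P1: store L0 := 22  ⟶  IMII  (L0)  txn=∅  M[L0]=70
step 4: P3: store L5 := 53  ⟶  IIIM  (L5)  txn=BusRdX  M[L5]=40
step 5: P3: load  L0  ⟶  IOIS  (L0)  txn=BusRd  M[L0]=70
step 6: P2: load  L4  ⟶  IIEI  (L4)  txn=BusRd  M[L4]=10
step 7: P3: store L0 := 67  ⟶  IIIM  (L0)  txn=BusUpgr+Flush  M[L0]=22
step 8: P0: store L0 := 18  ⟶  MIII  (L0)  txn=BusRdX+Flush  M[L0]=67
step 9: P0: load  L0  ⟶  MIII  (L0)  txn=∅  M[L0]=67
step 10: P1: load  L0  ⟶  OSII  (L0)  txn=BusRd  M[L0]=67
step 11: P2: store L0 := 2  ⟶  IIMI  (L0)  txn=BusRdX+Flush  M[L0]=18
step 12: P1: load  L0  ⟶  ISOI  (L0)  txn=BusRd  M[L0]=18
step 13: P2: store L0 := 72  ⟶  IIMI  (L0)  txn=BusUpgr  M[L0]=18
step 14: P2: load  L0  ⟶  IIMI  (L0)  txn=∅  M[L0]=18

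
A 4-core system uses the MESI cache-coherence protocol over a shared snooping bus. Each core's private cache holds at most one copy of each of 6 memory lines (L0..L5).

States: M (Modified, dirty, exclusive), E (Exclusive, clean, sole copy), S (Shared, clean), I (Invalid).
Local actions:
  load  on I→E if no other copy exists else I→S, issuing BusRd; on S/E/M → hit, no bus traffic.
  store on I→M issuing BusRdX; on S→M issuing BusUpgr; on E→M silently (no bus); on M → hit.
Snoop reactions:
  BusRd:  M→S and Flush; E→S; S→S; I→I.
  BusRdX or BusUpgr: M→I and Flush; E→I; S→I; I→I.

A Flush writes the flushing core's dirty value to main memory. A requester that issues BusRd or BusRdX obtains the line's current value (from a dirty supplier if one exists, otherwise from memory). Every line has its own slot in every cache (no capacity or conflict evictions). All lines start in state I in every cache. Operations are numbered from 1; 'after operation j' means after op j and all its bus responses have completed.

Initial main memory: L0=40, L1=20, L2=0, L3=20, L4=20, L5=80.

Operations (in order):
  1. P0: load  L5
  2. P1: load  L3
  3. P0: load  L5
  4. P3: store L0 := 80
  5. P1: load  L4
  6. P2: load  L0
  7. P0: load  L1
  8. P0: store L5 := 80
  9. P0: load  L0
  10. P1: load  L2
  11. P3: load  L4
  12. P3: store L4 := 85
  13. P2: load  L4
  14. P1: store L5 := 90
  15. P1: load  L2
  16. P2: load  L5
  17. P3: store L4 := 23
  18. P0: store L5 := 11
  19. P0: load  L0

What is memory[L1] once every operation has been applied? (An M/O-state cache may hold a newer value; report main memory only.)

memory[L1] = 20

1. P0: load  L5  bus=[BusRd]  L5: P0=E P1=I P2=I P3=I  mem[L5]=80
2. P1: load  L3  bus=[BusRd]  L3: P0=I P1=E P2=I P3=I  mem[L3]=20
3. P0: load  L5  bus=[-]  L5: P0=E P1=I P2=I P3=I  mem[L5]=80
4. P3: store L0 := 80  bus=[BusRdX]  L0: P0=I P1=I P2=I P3=M  mem[L0]=40
5. P1: load  L4  bus=[BusRd]  L4: P0=I P1=E P2=I P3=I  mem[L4]=20
6. P2: load  L0  bus=[BusRd,Flush]  L0: P0=I P1=I P2=S P3=S  mem[L0]=80
7. P0: load  L1  bus=[BusRd]  L1: P0=E P1=I P2=I P3=I  mem[L1]=20
8. P0: store L5 := 80  bus=[-]  L5: P0=M P1=I P2=I P3=I  mem[L5]=80
9. P0: load  L0  bus=[BusRd]  L0: P0=S P1=I P2=S P3=S  mem[L0]=80
10. P1: load  L2  bus=[BusRd]  L2: P0=I P1=E P2=I P3=I  mem[L2]=0
11. P3: load  L4  bus=[BusRd]  L4: P0=I P1=S P2=I P3=S  mem[L4]=20
12. P3: store L4 := 85  bus=[BusUpgr]  L4: P0=I P1=I P2=I P3=M  mem[L4]=20
13. P2: load  L4  bus=[BusRd,Flush]  L4: P0=I P1=I P2=S P3=S  mem[L4]=85
14. P1: store L5 := 90  bus=[BusRdX,Flush]  L5: P0=I P1=M P2=I P3=I  mem[L5]=80
15. P1: load  L2  bus=[-]  L2: P0=I P1=E P2=I P3=I  mem[L2]=0
16. P2: load  L5  bus=[BusRd,Flush]  L5: P0=I P1=S P2=S P3=I  mem[L5]=90
17. P3: store L4 := 23  bus=[BusUpgr]  L4: P0=I P1=I P2=I P3=M  mem[L4]=85
18. P0: store L5 := 11  bus=[BusRdX]  L5: P0=M P1=I P2=I P3=I  mem[L5]=90
19. P0: load  L0  bus=[-]  L0: P0=S P1=I P2=S P3=S  mem[L0]=80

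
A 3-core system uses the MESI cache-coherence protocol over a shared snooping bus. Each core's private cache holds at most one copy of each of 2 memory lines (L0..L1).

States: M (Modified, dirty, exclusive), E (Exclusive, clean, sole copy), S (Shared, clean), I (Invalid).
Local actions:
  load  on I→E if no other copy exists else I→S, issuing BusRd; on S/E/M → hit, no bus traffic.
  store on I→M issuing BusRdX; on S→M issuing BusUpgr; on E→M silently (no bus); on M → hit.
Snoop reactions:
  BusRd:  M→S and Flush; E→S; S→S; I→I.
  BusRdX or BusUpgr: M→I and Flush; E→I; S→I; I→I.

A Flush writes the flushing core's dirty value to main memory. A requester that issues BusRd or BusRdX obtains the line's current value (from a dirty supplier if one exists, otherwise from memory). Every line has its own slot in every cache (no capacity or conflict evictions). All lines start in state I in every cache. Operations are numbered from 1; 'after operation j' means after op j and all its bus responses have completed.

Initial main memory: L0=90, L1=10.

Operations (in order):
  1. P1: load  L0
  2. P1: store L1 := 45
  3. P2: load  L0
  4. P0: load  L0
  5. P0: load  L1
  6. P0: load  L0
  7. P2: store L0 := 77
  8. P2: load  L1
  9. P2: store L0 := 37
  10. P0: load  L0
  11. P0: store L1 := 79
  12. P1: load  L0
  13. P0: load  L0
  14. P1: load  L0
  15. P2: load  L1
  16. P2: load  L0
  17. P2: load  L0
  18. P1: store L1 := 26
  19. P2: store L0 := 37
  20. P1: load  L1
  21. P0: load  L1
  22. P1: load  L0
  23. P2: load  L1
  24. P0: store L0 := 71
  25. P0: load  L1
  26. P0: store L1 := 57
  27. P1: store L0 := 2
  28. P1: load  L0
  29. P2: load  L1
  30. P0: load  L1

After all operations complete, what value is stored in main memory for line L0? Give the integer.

step 1: P1: load  L0  ⟶  IEI  (L0)  txn=BusRd  M[L0]=90
step 2: P1: store L1 := 45  ⟶  IMI  (L1)  txn=BusRdX  M[L1]=10
step 3: P2: load  L0  ⟶  ISS  (L0)  txn=BusRd  M[L0]=90
step 4: P0: load  L0  ⟶  SSS  (L0)  txn=BusRd  M[L0]=90
step 5: P0: load  L1  ⟶  SSI  (L1)  txn=BusRd+Flush  M[L1]=45
step 6: P0: load  L0  ⟶  SSS  (L0)  txn=∅  M[L0]=90
step 7: P2: store L0 := 77  ⟶  IIM  (L0)  txn=BusUpgr  M[L0]=90
step 8: P2: load  L1  ⟶  SSS  (L1)  txn=BusRd  M[L1]=45
step 9: P2: store L0 := 37  ⟶  IIM  (L0)  txn=∅  M[L0]=90
step 10: P0: load  L0  ⟶  SIS  (L0)  txn=BusRd+Flush  M[L0]=37
step 11: P0: store L1 := 79  ⟶  MII  (L1)  txn=BusUpgr  M[L1]=45
step 12: P1: load  L0  ⟶  SSS  (L0)  txn=BusRd  M[L0]=37
step 13: P0: load  L0  ⟶  SSS  (L0)  txn=∅  M[L0]=37
step 14: P1: load  L0  ⟶  SSS  (L0)  txn=∅  M[L0]=37
step 15: P2: load  L1  ⟶  SIS  (L1)  txn=BusRd+Flush  M[L1]=79
step 16: P2: load  L0  ⟶  SSS  (L0)  txn=∅  M[L0]=37
step 17: P2: load  L0  ⟶  SSS  (L0)  txn=∅  M[L0]=37
step 18: P1: store L1 := 26  ⟶  IMI  (L1)  txn=BusRdX  M[L1]=79
step 19: P2: store L0 := 37  ⟶  IIM  (L0)  txn=BusUpgr  M[L0]=37
step 20: P1: load  L1  ⟶  IMI  (L1)  txn=∅  M[L1]=79
step 21: P0: load  L1  ⟶  SSI  (L1)  txn=BusRd+Flush  M[L1]=26
step 22: P1: load  L0  ⟶  ISS  (L0)  txn=BusRd+Flush  M[L0]=37
step 23: P2: load  L1  ⟶  SSS  (L1)  txn=BusRd  M[L1]=26
step 24: P0: store L0 := 71  ⟶  MII  (L0)  txn=BusRdX  M[L0]=37
step 25: P0: load  L1  ⟶  SSS  (L1)  txn=∅  M[L1]=26
step 26: P0: store L1 := 57  ⟶  MII  (L1)  txn=BusUpgr  M[L1]=26
step 27: P1: store L0 := 2  ⟶  IMI  (L0)  txn=BusRdX+Flush  M[L0]=71
step 28: P1: load  L0  ⟶  IMI  (L0)  txn=∅  M[L0]=71
step 29: P2: load  L1  ⟶  SIS  (L1)  txn=BusRd+Flush  M[L1]=57
step 30: P0: load  L1  ⟶  SIS  (L1)  txn=∅  M[L1]=57

memory[L0] = 71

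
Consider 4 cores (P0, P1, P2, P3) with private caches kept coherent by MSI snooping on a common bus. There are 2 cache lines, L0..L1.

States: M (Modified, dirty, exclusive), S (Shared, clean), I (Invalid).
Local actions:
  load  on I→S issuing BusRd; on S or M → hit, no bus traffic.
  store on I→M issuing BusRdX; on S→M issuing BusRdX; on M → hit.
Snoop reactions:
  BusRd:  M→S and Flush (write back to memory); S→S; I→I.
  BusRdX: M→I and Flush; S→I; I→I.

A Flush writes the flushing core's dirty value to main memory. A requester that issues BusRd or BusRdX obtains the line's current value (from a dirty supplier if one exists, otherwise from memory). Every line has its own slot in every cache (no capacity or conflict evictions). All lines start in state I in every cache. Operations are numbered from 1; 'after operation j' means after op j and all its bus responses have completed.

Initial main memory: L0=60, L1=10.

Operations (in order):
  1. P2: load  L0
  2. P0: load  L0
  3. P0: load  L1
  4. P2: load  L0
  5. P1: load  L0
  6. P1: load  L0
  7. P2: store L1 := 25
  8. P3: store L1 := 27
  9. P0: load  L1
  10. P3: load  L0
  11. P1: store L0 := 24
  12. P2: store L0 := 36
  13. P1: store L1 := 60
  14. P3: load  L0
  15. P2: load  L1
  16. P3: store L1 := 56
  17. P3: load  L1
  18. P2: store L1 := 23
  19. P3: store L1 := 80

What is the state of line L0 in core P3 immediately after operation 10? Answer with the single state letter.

state = S

  op1 P2: load  L0 → I/I/S/I on L0; bus BusRd; mem=60
  op2 P0: load  L0 → S/I/S/I on L0; bus BusRd; mem=60
  op3 P0: load  L1 → S/I/I/I on L1; bus BusRd; mem=10
  op4 P2: load  L0 → S/I/S/I on L0; bus (none); mem=60
  op5 P1: load  L0 → S/S/S/I on L0; bus BusRd; mem=60
  op6 P1: load  L0 → S/S/S/I on L0; bus (none); mem=60
  op7 P2: store L1 := 25 → I/I/M/I on L1; bus BusRdX; mem=10
  op8 P3: store L1 := 27 → I/I/I/M on L1; bus BusRdX Flush; mem=25
  op9 P0: load  L1 → S/I/I/S on L1; bus BusRd Flush; mem=27
  op10 P3: load  L0 → S/S/S/S on L0; bus BusRd; mem=60
  op11 P1: store L0 := 24 → I/M/I/I on L0; bus BusRdX; mem=60
  op12 P2: store L0 := 36 → I/I/M/I on L0; bus BusRdX Flush; mem=24
  op13 P1: store L1 := 60 → I/M/I/I on L1; bus BusRdX; mem=27
  op14 P3: load  L0 → I/I/S/S on L0; bus BusRd Flush; mem=36
  op15 P2: load  L1 → I/S/S/I on L1; bus BusRd Flush; mem=60
  op16 P3: store L1 := 56 → I/I/I/M on L1; bus BusRdX; mem=60
  op17 P3: load  L1 → I/I/I/M on L1; bus (none); mem=60
  op18 P2: store L1 := 23 → I/I/M/I on L1; bus BusRdX Flush; mem=56
  op19 P3: store L1 := 80 → I/I/I/M on L1; bus BusRdX Flush; mem=23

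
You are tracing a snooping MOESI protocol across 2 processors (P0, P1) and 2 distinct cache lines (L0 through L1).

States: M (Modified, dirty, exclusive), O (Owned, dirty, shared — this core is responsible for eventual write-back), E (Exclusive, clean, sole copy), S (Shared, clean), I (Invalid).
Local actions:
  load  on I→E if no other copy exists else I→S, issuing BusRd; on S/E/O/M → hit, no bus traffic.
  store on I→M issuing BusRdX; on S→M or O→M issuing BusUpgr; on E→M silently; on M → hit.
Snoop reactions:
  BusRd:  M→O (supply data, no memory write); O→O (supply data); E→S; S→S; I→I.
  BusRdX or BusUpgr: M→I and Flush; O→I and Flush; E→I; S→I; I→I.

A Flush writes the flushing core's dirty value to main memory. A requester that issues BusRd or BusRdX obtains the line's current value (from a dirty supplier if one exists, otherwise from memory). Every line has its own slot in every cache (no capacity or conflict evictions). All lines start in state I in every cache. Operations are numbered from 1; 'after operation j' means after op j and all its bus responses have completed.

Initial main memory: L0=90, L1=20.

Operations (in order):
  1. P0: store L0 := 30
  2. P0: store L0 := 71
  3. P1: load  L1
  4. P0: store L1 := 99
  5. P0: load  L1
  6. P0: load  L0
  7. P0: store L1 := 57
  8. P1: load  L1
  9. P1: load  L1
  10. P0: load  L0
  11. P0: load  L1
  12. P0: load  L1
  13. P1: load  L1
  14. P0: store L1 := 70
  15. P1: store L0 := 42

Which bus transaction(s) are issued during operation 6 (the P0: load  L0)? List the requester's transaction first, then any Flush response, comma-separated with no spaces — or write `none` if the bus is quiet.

  op1 P0: store L0 := 30 → M/I on L0; bus BusRdX; mem=90
  op2 P0: store L0 := 71 → M/I on L0; bus (none); mem=90
  op3 P1: load  L1 → I/E on L1; bus BusRd; mem=20
  op4 P0: store L1 := 99 → M/I on L1; bus BusRdX; mem=20
  op5 P0: load  L1 → M/I on L1; bus (none); mem=20
  op6 P0: load  L0 → M/I on L0; bus (none); mem=90
  op7 P0: store L1 := 57 → M/I on L1; bus (none); mem=20
  op8 P1: load  L1 → O/S on L1; bus BusRd; mem=20
  op9 P1: load  L1 → O/S on L1; bus (none); mem=20
  op10 P0: load  L0 → M/I on L0; bus (none); mem=90
  op11 P0: load  L1 → O/S on L1; bus (none); mem=20
  op12 P0: load  L1 → O/S on L1; bus (none); mem=20
  op13 P1: load  L1 → O/S on L1; bus (none); mem=20
  op14 P0: store L1 := 70 → M/I on L1; bus BusUpgr; mem=20
  op15 P1: store L0 := 42 → I/M on L0; bus BusRdX Flush; mem=71

bus = none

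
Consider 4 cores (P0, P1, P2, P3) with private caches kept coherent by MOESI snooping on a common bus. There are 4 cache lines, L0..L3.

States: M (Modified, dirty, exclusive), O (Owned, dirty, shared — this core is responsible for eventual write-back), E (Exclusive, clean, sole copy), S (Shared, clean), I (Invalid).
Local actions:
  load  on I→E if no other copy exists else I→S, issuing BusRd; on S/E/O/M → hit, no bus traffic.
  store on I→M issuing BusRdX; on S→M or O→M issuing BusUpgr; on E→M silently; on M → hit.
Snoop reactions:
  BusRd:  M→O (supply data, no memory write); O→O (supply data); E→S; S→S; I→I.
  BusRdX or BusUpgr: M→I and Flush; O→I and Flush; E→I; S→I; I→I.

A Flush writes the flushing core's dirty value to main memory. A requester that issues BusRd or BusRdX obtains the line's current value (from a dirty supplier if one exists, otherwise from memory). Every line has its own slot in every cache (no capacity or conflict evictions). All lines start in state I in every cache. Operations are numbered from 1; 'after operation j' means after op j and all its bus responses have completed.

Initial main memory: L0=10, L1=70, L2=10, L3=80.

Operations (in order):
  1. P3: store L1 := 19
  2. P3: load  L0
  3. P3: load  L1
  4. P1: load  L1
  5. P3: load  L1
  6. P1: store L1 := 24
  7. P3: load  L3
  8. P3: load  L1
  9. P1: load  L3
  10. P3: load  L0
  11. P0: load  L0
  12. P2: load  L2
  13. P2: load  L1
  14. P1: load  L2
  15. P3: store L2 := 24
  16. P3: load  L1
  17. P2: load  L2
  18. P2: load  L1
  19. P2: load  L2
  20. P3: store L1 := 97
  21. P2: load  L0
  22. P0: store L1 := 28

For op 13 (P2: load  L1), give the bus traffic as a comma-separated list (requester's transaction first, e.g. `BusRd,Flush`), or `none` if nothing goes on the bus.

bus = BusRd

  op1 P3: store L1 := 19 → I/I/I/M on L1; bus BusRdX; mem=70
  op2 P3: load  L0 → I/I/I/E on L0; bus BusRd; mem=10
  op3 P3: load  L1 → I/I/I/M on L1; bus (none); mem=70
  op4 P1: load  L1 → I/S/I/O on L1; bus BusRd; mem=70
  op5 P3: load  L1 → I/S/I/O on L1; bus (none); mem=70
  op6 P1: store L1 := 24 → I/M/I/I on L1; bus BusUpgr Flush; mem=19
  op7 P3: load  L3 → I/I/I/E on L3; bus BusRd; mem=80
  op8 P3: load  L1 → I/O/I/S on L1; bus BusRd; mem=19
  op9 P1: load  L3 → I/S/I/S on L3; bus BusRd; mem=80
  op10 P3: load  L0 → I/I/I/E on L0; bus (none); mem=10
  op11 P0: load  L0 → S/I/I/S on L0; bus BusRd; mem=10
  op12 P2: load  L2 → I/I/E/I on L2; bus BusRd; mem=10
  op13 P2: load  L1 → I/O/S/S on L1; bus BusRd; mem=19
  op14 P1: load  L2 → I/S/S/I on L2; bus BusRd; mem=10
  op15 P3: store L2 := 24 → I/I/I/M on L2; bus BusRdX; mem=10
  op16 P3: load  L1 → I/O/S/S on L1; bus (none); mem=19
  op17 P2: load  L2 → I/I/S/O on L2; bus BusRd; mem=10
  op18 P2: load  L1 → I/O/S/S on L1; bus (none); mem=19
  op19 P2: load  L2 → I/I/S/O on L2; bus (none); mem=10
  op20 P3: store L1 := 97 → I/I/I/M on L1; bus BusUpgr Flush; mem=24
  op21 P2: load  L0 → S/I/S/S on L0; bus BusRd; mem=10
  op22 P0: store L1 := 28 → M/I/I/I on L1; bus BusRdX Flush; mem=97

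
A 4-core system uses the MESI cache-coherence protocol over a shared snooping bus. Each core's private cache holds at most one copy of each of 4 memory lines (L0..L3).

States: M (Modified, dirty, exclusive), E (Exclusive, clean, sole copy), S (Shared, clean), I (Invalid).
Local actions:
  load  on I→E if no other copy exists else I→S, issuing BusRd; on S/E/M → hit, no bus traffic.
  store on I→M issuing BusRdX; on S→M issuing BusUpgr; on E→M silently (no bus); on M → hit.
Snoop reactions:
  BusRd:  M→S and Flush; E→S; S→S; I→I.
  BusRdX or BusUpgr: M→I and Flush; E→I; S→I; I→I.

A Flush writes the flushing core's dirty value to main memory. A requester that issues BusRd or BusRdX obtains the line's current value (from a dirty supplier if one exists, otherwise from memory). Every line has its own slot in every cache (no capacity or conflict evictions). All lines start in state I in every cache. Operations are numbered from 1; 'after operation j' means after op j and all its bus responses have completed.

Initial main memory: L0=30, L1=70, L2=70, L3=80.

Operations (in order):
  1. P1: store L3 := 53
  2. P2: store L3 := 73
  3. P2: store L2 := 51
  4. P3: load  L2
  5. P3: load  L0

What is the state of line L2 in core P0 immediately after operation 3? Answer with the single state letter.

state = I

[1] P1: store L3 := 53 | P0:I, P1:M(53), P2:I, P3:I | bus: BusRdX
[2] P2: store L3 := 73 | P0:I, P1:I, P2:M(73), P3:I | bus: BusRdX,Flush
[3] P2: store L2 := 51 | P0:I, P1:I, P2:M(51), P3:I | bus: BusRdX
[4] P3: load  L2 | P0:I, P1:I, P2:S(51), P3:S(51) | bus: BusRd,Flush
[5] P3: load  L0 | P0:I, P1:I, P2:I, P3:E(30) | bus: BusRd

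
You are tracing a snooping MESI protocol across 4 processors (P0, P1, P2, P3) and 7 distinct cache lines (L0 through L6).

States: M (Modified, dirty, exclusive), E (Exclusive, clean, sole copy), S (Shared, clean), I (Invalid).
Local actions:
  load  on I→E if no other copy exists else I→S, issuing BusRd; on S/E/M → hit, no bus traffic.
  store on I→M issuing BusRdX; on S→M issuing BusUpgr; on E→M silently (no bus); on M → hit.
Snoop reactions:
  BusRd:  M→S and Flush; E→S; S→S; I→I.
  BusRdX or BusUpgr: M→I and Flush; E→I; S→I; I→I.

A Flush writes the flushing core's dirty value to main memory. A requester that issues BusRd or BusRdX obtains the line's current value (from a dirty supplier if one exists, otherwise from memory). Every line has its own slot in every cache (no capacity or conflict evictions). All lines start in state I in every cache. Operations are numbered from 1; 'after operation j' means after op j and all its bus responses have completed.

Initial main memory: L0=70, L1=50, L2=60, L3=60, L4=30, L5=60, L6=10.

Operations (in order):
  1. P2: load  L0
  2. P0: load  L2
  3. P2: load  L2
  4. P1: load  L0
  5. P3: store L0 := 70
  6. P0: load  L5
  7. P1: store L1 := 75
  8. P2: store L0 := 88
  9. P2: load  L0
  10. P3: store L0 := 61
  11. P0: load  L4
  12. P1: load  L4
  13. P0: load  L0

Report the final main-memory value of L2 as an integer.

memory[L2] = 60

step 1: P2: load  L0  ⟶  IIEI  (L0)  txn=BusRd  M[L0]=70
step 2: P0: load  L2  ⟶  EIII  (L2)  txn=BusRd  M[L2]=60
step 3: P2: load  L2  ⟶  SISI  (L2)  txn=BusRd  M[L2]=60
step 4: P1: load  L0  ⟶  ISSI  (L0)  txn=BusRd  M[L0]=70
step 5: P3: store L0 := 70  ⟶  IIIM  (L0)  txn=BusRdX  M[L0]=70
step 6: P0: load  L5  ⟶  EIII  (L5)  txn=BusRd  M[L5]=60
step 7: P1: store L1 := 75  ⟶  IMII  (L1)  txn=BusRdX  M[L1]=50
step 8: P2: store L0 := 88  ⟶  IIMI  (L0)  txn=BusRdX+Flush  M[L0]=70
step 9: P2: load  L0  ⟶  IIMI  (L0)  txn=∅  M[L0]=70
step 10: P3: store L0 := 61  ⟶  IIIM  (L0)  txn=BusRdX+Flush  M[L0]=88
step 11: P0: load  L4  ⟶  EIII  (L4)  txn=BusRd  M[L4]=30
step 12: P1: load  L4  ⟶  SSII  (L4)  txn=BusRd  M[L4]=30
step 13: P0: load  L0  ⟶  SIIS  (L0)  txn=BusRd+Flush  M[L0]=61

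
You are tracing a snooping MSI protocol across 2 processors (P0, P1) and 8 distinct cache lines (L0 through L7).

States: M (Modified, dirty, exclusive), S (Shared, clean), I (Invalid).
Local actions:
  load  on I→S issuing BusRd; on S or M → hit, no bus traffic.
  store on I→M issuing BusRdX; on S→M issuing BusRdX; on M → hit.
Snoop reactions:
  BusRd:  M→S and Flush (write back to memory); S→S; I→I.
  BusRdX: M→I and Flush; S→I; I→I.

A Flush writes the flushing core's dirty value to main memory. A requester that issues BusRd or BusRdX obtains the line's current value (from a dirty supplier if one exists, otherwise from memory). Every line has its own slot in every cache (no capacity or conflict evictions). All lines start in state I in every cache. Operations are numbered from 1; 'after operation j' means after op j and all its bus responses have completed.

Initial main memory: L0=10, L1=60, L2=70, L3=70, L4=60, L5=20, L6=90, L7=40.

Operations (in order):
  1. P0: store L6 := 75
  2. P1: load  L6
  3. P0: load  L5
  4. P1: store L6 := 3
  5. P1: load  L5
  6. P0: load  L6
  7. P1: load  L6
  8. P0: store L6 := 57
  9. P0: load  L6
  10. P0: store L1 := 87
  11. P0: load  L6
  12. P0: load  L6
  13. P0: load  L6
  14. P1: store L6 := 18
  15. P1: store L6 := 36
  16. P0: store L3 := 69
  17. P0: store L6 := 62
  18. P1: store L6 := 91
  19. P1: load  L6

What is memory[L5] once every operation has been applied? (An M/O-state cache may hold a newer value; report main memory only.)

step 1: P0: store L6 := 75  ⟶  MI  (L6)  txn=BusRdX  M[L6]=90
step 2: P1: load  L6  ⟶  SS  (L6)  txn=BusRd+Flush  M[L6]=75
step 3: P0: load  L5  ⟶  SI  (L5)  txn=BusRd  M[L5]=20
step 4: P1: store L6 := 3  ⟶  IM  (L6)  txn=BusRdX  M[L6]=75
step 5: P1: load  L5  ⟶  SS  (L5)  txn=BusRd  M[L5]=20
step 6: P0: load  L6  ⟶  SS  (L6)  txn=BusRd+Flush  M[L6]=3
step 7: P1: load  L6  ⟶  SS  (L6)  txn=∅  M[L6]=3
step 8: P0: store L6 := 57  ⟶  MI  (L6)  txn=BusRdX  M[L6]=3
step 9: P0: load  L6  ⟶  MI  (L6)  txn=∅  M[L6]=3
step 10: P0: store L1 := 87  ⟶  MI  (L1)  txn=BusRdX  M[L1]=60
step 11: P0: load  L6  ⟶  MI  (L6)  txn=∅  M[L6]=3
step 12: P0: load  L6  ⟶  MI  (L6)  txn=∅  M[L6]=3
step 13: P0: load  L6  ⟶  MI  (L6)  txn=∅  M[L6]=3
step 14: P1: store L6 := 18  ⟶  IM  (L6)  txn=BusRdX+Flush  M[L6]=57
step 15: P1: store L6 := 36  ⟶  IM  (L6)  txn=∅  M[L6]=57
step 16: P0: store L3 := 69  ⟶  MI  (L3)  txn=BusRdX  M[L3]=70
step 17: P0: store L6 := 62  ⟶  MI  (L6)  txn=BusRdX+Flush  M[L6]=36
step 18: P1: store L6 := 91  ⟶  IM  (L6)  txn=BusRdX+Flush  M[L6]=62
step 19: P1: load  L6  ⟶  IM  (L6)  txn=∅  M[L6]=62

memory[L5] = 20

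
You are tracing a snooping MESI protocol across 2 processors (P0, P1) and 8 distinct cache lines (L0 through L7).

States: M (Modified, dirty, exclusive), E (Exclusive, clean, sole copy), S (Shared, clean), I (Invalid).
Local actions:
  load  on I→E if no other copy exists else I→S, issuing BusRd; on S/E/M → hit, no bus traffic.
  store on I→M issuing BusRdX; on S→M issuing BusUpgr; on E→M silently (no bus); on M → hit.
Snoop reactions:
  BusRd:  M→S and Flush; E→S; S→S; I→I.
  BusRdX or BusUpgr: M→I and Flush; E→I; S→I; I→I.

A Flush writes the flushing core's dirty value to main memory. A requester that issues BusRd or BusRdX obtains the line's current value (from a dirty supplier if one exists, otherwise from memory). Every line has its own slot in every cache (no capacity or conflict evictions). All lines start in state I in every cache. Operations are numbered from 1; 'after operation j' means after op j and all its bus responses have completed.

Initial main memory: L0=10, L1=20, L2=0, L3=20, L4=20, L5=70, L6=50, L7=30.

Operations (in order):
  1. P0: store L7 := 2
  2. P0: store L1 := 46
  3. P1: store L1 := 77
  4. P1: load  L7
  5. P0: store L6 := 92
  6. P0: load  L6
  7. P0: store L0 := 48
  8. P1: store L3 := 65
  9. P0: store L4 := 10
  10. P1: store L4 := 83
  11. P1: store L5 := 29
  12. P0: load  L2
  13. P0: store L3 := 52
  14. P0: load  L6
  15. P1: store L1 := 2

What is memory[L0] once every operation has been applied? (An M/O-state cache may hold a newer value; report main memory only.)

memory[L0] = 10

1. P0: store L7 := 2  bus=[BusRdX]  L7: P0=M P1=I  mem[L7]=30
2. P0: store L1 := 46  bus=[BusRdX]  L1: P0=M P1=I  mem[L1]=20
3. P1: store L1 := 77  bus=[BusRdX,Flush]  L1: P0=I P1=M  mem[L1]=46
4. P1: load  L7  bus=[BusRd,Flush]  L7: P0=S P1=S  mem[L7]=2
5. P0: store L6 := 92  bus=[BusRdX]  L6: P0=M P1=I  mem[L6]=50
6. P0: load  L6  bus=[-]  L6: P0=M P1=I  mem[L6]=50
7. P0: store L0 := 48  bus=[BusRdX]  L0: P0=M P1=I  mem[L0]=10
8. P1: store L3 := 65  bus=[BusRdX]  L3: P0=I P1=M  mem[L3]=20
9. P0: store L4 := 10  bus=[BusRdX]  L4: P0=M P1=I  mem[L4]=20
10. P1: store L4 := 83  bus=[BusRdX,Flush]  L4: P0=I P1=M  mem[L4]=10
11. P1: store L5 := 29  bus=[BusRdX]  L5: P0=I P1=M  mem[L5]=70
12. P0: load  L2  bus=[BusRd]  L2: P0=E P1=I  mem[L2]=0
13. P0: store L3 := 52  bus=[BusRdX,Flush]  L3: P0=M P1=I  mem[L3]=65
14. P0: load  L6  bus=[-]  L6: P0=M P1=I  mem[L6]=50
15. P1: store L1 := 2  bus=[-]  L1: P0=I P1=M  mem[L1]=46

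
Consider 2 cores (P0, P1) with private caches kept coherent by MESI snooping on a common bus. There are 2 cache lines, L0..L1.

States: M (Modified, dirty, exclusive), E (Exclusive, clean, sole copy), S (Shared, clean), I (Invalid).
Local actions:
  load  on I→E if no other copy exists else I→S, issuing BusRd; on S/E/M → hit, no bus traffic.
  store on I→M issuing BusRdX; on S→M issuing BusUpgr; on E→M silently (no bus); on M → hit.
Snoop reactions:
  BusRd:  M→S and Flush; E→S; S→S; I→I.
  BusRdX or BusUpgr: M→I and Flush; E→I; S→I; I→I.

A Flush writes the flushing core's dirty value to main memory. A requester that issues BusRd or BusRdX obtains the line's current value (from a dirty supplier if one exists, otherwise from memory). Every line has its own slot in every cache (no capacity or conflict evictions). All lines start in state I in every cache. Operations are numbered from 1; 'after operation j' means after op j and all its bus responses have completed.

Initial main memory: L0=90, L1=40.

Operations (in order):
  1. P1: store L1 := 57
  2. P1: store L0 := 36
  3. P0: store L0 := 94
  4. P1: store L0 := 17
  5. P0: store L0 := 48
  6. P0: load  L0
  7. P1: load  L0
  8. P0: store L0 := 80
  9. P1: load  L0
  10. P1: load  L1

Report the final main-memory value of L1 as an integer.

[1] P1: store L1 := 57 | P0:I, P1:M(57) | bus: BusRdX
[2] P1: store L0 := 36 | P0:I, P1:M(36) | bus: BusRdX
[3] P0: store L0 := 94 | P0:M(94), P1:I | bus: BusRdX,Flush
[4] P1: store L0 := 17 | P0:I, P1:M(17) | bus: BusRdX,Flush
[5] P0: store L0 := 48 | P0:M(48), P1:I | bus: BusRdX,Flush
[6] P0: load  L0 | P0:M(48), P1:I | bus: none
[7] P1: load  L0 | P0:S(48), P1:S(48) | bus: BusRd,Flush
[8] P0: store L0 := 80 | P0:M(80), P1:I | bus: BusUpgr
[9] P1: load  L0 | P0:S(80), P1:S(80) | bus: BusRd,Flush
[10] P1: load  L1 | P0:I, P1:M(57) | bus: none

memory[L1] = 40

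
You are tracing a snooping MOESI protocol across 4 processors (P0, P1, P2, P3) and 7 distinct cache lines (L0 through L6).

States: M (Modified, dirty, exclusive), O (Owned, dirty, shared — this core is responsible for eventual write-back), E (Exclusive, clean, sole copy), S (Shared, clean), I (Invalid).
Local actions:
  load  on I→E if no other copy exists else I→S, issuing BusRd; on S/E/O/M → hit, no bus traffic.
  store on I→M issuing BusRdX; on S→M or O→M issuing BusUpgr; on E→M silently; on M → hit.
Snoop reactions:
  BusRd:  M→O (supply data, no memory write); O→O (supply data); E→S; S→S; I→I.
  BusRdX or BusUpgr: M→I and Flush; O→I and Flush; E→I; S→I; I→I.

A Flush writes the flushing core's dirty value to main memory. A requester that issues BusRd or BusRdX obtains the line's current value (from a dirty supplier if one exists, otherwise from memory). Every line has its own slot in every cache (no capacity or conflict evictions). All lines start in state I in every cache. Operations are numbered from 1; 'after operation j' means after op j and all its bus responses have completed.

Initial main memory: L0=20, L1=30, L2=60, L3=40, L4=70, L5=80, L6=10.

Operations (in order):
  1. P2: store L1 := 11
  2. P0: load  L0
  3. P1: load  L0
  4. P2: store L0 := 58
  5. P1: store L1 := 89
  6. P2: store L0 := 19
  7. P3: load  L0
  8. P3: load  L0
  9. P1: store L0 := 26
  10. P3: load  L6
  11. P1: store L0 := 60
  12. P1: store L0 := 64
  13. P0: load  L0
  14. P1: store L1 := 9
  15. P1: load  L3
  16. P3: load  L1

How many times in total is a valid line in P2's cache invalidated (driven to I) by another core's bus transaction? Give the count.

step 1: P2: store L1 := 11  ⟶  IIMI  (L1)  txn=BusRdX  M[L1]=30
step 2: P0: load  L0  ⟶  EIII  (L0)  txn=BusRd  M[L0]=20
step 3: P1: load  L0  ⟶  SSII  (L0)  txn=BusRd  M[L0]=20
step 4: P2: store L0 := 58  ⟶  IIMI  (L0)  txn=BusRdX  M[L0]=20
step 5: P1: store L1 := 89  ⟶  IMII  (L1)  txn=BusRdX+Flush  M[L1]=11
step 6: P2: store L0 := 19  ⟶  IIMI  (L0)  txn=∅  M[L0]=20
step 7: P3: load  L0  ⟶  IIOS  (L0)  txn=BusRd  M[L0]=20
step 8: P3: load  L0  ⟶  IIOS  (L0)  txn=∅  M[L0]=20
step 9: P1: store L0 := 26  ⟶  IMII  (L0)  txn=BusRdX+Flush  M[L0]=19
step 10: P3: load  L6  ⟶  IIIE  (L6)  txn=BusRd  M[L6]=10
step 11: P1: store L0 := 60  ⟶  IMII  (L0)  txn=∅  M[L0]=19
step 12: P1: store L0 := 64  ⟶  IMII  (L0)  txn=∅  M[L0]=19
step 13: P0: load  L0  ⟶  SOII  (L0)  txn=BusRd  M[L0]=19
step 14: P1: store L1 := 9  ⟶  IMII  (L1)  txn=∅  M[L1]=11
step 15: P1: load  L3  ⟶  IEII  (L3)  txn=BusRd  M[L3]=40
step 16: P3: load  L1  ⟶  IOIS  (L1)  txn=BusRd  M[L1]=11

invalidations = 2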